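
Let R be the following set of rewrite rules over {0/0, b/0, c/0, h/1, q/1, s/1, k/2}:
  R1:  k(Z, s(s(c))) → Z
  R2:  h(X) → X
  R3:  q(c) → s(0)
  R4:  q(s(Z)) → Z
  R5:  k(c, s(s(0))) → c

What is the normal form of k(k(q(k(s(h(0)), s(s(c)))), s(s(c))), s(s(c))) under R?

0

1. k(k(q(k(s(h(0)), s(s(c)))), s(s(c))), s(s(c)))  →  k(q(k(s(h(0)), s(s(c)))), s(s(c)))   [R1 at ε]
2. k(q(k(s(h(0)), s(s(c)))), s(s(c)))  →  q(k(s(h(0)), s(s(c))))   [R1 at ε]
3. q(k(s(h(0)), s(s(c))))  →  q(s(h(0)))   [R1 at 1]
4. q(s(h(0)))  →  h(0)   [R4 at ε]
5. h(0)  →  0   [R2 at ε]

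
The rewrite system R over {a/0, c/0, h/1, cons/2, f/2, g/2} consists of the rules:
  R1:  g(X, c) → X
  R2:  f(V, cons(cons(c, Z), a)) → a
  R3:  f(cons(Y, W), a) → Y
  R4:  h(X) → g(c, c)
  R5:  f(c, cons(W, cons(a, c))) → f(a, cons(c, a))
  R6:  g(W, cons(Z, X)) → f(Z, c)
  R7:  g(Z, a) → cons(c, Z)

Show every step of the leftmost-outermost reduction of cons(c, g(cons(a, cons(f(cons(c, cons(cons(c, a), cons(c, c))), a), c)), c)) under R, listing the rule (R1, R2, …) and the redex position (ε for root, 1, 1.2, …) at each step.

1. cons(c, g(cons(a, cons(f(cons(c, cons(cons(c, a), cons(c, c))), a), c)), c))  →  cons(c, cons(a, cons(f(cons(c, cons(cons(c, a), cons(c, c))), a), c)))   [R1 at 2]
2. cons(c, cons(a, cons(f(cons(c, cons(cons(c, a), cons(c, c))), a), c)))  →  cons(c, cons(a, cons(c, c)))   [R3 at 2.2.1]

cons(c, cons(a, cons(c, c)))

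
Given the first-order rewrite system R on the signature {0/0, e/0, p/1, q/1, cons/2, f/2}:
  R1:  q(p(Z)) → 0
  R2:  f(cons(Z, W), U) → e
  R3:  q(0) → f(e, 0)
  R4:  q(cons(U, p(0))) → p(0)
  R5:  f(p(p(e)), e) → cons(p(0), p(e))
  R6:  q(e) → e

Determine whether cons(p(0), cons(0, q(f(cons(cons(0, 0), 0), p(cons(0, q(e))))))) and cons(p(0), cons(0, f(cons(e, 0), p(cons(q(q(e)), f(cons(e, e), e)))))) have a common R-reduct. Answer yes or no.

yes — NF(t₁) = cons(p(0), cons(0, e)), NF(t₂) = cons(p(0), cons(0, e))

Reduce t₁ = cons(p(0), cons(0, q(f(cons(cons(0, 0), 0), p(cons(0, q(e))))))):
1. cons(p(0), cons(0, q(f(cons(cons(0, 0), 0), p(cons(0, q(e)))))))  →  cons(p(0), cons(0, q(e)))   [R2 at 2.2.1]
2. cons(p(0), cons(0, q(e)))  →  cons(p(0), cons(0, e))   [R6 at 2.2]

Reduce t₂ = cons(p(0), cons(0, f(cons(e, 0), p(cons(q(q(e)), f(cons(e, e), e)))))):
1. cons(p(0), cons(0, f(cons(e, 0), p(cons(q(q(e)), f(cons(e, e), e))))))  →  cons(p(0), cons(0, e))   [R2 at 2.2]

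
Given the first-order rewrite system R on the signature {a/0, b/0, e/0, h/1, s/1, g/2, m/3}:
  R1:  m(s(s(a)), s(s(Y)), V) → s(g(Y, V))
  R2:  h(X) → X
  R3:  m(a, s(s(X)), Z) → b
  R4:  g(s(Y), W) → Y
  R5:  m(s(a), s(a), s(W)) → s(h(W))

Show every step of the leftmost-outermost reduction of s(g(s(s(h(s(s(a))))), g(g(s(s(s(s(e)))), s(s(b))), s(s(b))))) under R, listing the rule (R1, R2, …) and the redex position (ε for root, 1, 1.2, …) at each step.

1. s(g(s(s(h(s(s(a))))), g(g(s(s(s(s(e)))), s(s(b))), s(s(b)))))  →  s(s(h(s(s(a)))))   [R4 at 1]
2. s(s(h(s(s(a)))))  →  s(s(s(s(a))))   [R2 at 1.1]

s(s(s(s(a))))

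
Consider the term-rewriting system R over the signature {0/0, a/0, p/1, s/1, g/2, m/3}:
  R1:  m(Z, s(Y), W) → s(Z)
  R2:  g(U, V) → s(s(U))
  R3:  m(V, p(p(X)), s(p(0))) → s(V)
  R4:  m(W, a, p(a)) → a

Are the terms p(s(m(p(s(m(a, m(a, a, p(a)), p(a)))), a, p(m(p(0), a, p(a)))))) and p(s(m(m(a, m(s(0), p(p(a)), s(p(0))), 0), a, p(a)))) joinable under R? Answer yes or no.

yes — NF(t₁) = p(s(a)), NF(t₂) = p(s(a))

Reduce t₁ = p(s(m(p(s(m(a, m(a, a, p(a)), p(a)))), a, p(m(p(0), a, p(a)))))):
1. p(s(m(p(s(m(a, m(a, a, p(a)), p(a)))), a, p(m(p(0), a, p(a))))))  →  p(s(m(p(s(m(a, a, p(a)))), a, p(m(p(0), a, p(a))))))   [R4 at 1.1.1.1.1.2]
2. p(s(m(p(s(m(a, a, p(a)))), a, p(m(p(0), a, p(a))))))  →  p(s(m(p(s(a)), a, p(m(p(0), a, p(a))))))   [R4 at 1.1.1.1.1]
3. p(s(m(p(s(a)), a, p(m(p(0), a, p(a))))))  →  p(s(m(p(s(a)), a, p(a))))   [R4 at 1.1.3.1]
4. p(s(m(p(s(a)), a, p(a))))  →  p(s(a))   [R4 at 1.1]

Reduce t₂ = p(s(m(m(a, m(s(0), p(p(a)), s(p(0))), 0), a, p(a)))):
1. p(s(m(m(a, m(s(0), p(p(a)), s(p(0))), 0), a, p(a))))  →  p(s(a))   [R4 at 1.1]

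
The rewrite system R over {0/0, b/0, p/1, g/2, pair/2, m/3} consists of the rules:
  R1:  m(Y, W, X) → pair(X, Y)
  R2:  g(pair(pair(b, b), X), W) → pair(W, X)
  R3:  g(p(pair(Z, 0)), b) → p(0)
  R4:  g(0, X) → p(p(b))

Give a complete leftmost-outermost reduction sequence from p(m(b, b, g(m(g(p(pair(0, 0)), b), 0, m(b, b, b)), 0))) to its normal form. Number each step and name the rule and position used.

p(pair(pair(0, p(0)), b))

1. p(m(b, b, g(m(g(p(pair(0, 0)), b), 0, m(b, b, b)), 0)))  →  p(pair(g(m(g(p(pair(0, 0)), b), 0, m(b, b, b)), 0), b))   [R1 at 1]
2. p(pair(g(m(g(p(pair(0, 0)), b), 0, m(b, b, b)), 0), b))  →  p(pair(g(pair(m(b, b, b), g(p(pair(0, 0)), b)), 0), b))   [R1 at 1.1.1]
3. p(pair(g(pair(m(b, b, b), g(p(pair(0, 0)), b)), 0), b))  →  p(pair(g(pair(pair(b, b), g(p(pair(0, 0)), b)), 0), b))   [R1 at 1.1.1.1]
4. p(pair(g(pair(pair(b, b), g(p(pair(0, 0)), b)), 0), b))  →  p(pair(pair(0, g(p(pair(0, 0)), b)), b))   [R2 at 1.1]
5. p(pair(pair(0, g(p(pair(0, 0)), b)), b))  →  p(pair(pair(0, p(0)), b))   [R3 at 1.1.2]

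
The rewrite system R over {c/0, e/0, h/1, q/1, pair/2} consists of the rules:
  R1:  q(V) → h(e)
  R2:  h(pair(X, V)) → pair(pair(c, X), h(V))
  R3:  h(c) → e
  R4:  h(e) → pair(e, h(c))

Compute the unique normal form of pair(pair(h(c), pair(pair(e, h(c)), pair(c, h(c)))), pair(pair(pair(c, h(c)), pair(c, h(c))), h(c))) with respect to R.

1. pair(pair(h(c), pair(pair(e, h(c)), pair(c, h(c)))), pair(pair(pair(c, h(c)), pair(c, h(c))), h(c)))  →  pair(pair(e, pair(pair(e, h(c)), pair(c, h(c)))), pair(pair(pair(c, h(c)), pair(c, h(c))), h(c)))   [R3 at 1.1]
2. pair(pair(e, pair(pair(e, h(c)), pair(c, h(c)))), pair(pair(pair(c, h(c)), pair(c, h(c))), h(c)))  →  pair(pair(e, pair(pair(e, e), pair(c, h(c)))), pair(pair(pair(c, h(c)), pair(c, h(c))), h(c)))   [R3 at 1.2.1.2]
3. pair(pair(e, pair(pair(e, e), pair(c, h(c)))), pair(pair(pair(c, h(c)), pair(c, h(c))), h(c)))  →  pair(pair(e, pair(pair(e, e), pair(c, e))), pair(pair(pair(c, h(c)), pair(c, h(c))), h(c)))   [R3 at 1.2.2.2]
4. pair(pair(e, pair(pair(e, e), pair(c, e))), pair(pair(pair(c, h(c)), pair(c, h(c))), h(c)))  →  pair(pair(e, pair(pair(e, e), pair(c, e))), pair(pair(pair(c, e), pair(c, h(c))), h(c)))   [R3 at 2.1.1.2]
5. pair(pair(e, pair(pair(e, e), pair(c, e))), pair(pair(pair(c, e), pair(c, h(c))), h(c)))  →  pair(pair(e, pair(pair(e, e), pair(c, e))), pair(pair(pair(c, e), pair(c, e)), h(c)))   [R3 at 2.1.2.2]
6. pair(pair(e, pair(pair(e, e), pair(c, e))), pair(pair(pair(c, e), pair(c, e)), h(c)))  →  pair(pair(e, pair(pair(e, e), pair(c, e))), pair(pair(pair(c, e), pair(c, e)), e))   [R3 at 2.2]

pair(pair(e, pair(pair(e, e), pair(c, e))), pair(pair(pair(c, e), pair(c, e)), e))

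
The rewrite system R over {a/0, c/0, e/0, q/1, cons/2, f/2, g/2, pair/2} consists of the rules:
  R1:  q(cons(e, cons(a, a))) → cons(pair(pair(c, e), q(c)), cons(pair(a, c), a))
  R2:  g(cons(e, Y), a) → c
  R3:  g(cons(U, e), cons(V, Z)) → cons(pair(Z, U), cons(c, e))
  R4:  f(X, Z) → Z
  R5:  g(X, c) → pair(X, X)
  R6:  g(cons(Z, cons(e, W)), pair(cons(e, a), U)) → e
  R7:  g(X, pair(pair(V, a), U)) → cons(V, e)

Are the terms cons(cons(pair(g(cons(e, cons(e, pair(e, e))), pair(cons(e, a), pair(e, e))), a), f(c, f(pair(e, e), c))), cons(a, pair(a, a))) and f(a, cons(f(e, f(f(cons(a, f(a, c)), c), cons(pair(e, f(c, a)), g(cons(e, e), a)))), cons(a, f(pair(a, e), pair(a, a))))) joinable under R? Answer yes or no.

yes — NF(t₁) = cons(cons(pair(e, a), c), cons(a, pair(a, a))), NF(t₂) = cons(cons(pair(e, a), c), cons(a, pair(a, a)))

Reduce t₁ = cons(cons(pair(g(cons(e, cons(e, pair(e, e))), pair(cons(e, a), pair(e, e))), a), f(c, f(pair(e, e), c))), cons(a, pair(a, a))):
1. cons(cons(pair(g(cons(e, cons(e, pair(e, e))), pair(cons(e, a), pair(e, e))), a), f(c, f(pair(e, e), c))), cons(a, pair(a, a)))  →  cons(cons(pair(e, a), f(c, f(pair(e, e), c))), cons(a, pair(a, a)))   [R6 at 1.1.1]
2. cons(cons(pair(e, a), f(c, f(pair(e, e), c))), cons(a, pair(a, a)))  →  cons(cons(pair(e, a), f(pair(e, e), c)), cons(a, pair(a, a)))   [R4 at 1.2]
3. cons(cons(pair(e, a), f(pair(e, e), c)), cons(a, pair(a, a)))  →  cons(cons(pair(e, a), c), cons(a, pair(a, a)))   [R4 at 1.2]

Reduce t₂ = f(a, cons(f(e, f(f(cons(a, f(a, c)), c), cons(pair(e, f(c, a)), g(cons(e, e), a)))), cons(a, f(pair(a, e), pair(a, a))))):
1. f(a, cons(f(e, f(f(cons(a, f(a, c)), c), cons(pair(e, f(c, a)), g(cons(e, e), a)))), cons(a, f(pair(a, e), pair(a, a)))))  →  cons(f(e, f(f(cons(a, f(a, c)), c), cons(pair(e, f(c, a)), g(cons(e, e), a)))), cons(a, f(pair(a, e), pair(a, a))))   [R4 at ε]
2. cons(f(e, f(f(cons(a, f(a, c)), c), cons(pair(e, f(c, a)), g(cons(e, e), a)))), cons(a, f(pair(a, e), pair(a, a))))  →  cons(f(f(cons(a, f(a, c)), c), cons(pair(e, f(c, a)), g(cons(e, e), a))), cons(a, f(pair(a, e), pair(a, a))))   [R4 at 1]
3. cons(f(f(cons(a, f(a, c)), c), cons(pair(e, f(c, a)), g(cons(e, e), a))), cons(a, f(pair(a, e), pair(a, a))))  →  cons(cons(pair(e, f(c, a)), g(cons(e, e), a)), cons(a, f(pair(a, e), pair(a, a))))   [R4 at 1]
4. cons(cons(pair(e, f(c, a)), g(cons(e, e), a)), cons(a, f(pair(a, e), pair(a, a))))  →  cons(cons(pair(e, a), g(cons(e, e), a)), cons(a, f(pair(a, e), pair(a, a))))   [R4 at 1.1.2]
5. cons(cons(pair(e, a), g(cons(e, e), a)), cons(a, f(pair(a, e), pair(a, a))))  →  cons(cons(pair(e, a), c), cons(a, f(pair(a, e), pair(a, a))))   [R2 at 1.2]
6. cons(cons(pair(e, a), c), cons(a, f(pair(a, e), pair(a, a))))  →  cons(cons(pair(e, a), c), cons(a, pair(a, a)))   [R4 at 2.2]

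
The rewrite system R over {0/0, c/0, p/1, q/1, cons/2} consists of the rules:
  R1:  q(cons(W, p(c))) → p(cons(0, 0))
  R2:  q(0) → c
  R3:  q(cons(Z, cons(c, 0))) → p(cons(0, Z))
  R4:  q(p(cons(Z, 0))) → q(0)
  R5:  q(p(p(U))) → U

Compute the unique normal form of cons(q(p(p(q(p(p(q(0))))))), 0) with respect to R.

1. cons(q(p(p(q(p(p(q(0))))))), 0)  →  cons(q(p(p(q(0)))), 0)   [R5 at 1]
2. cons(q(p(p(q(0)))), 0)  →  cons(q(0), 0)   [R5 at 1]
3. cons(q(0), 0)  →  cons(c, 0)   [R2 at 1]

cons(c, 0)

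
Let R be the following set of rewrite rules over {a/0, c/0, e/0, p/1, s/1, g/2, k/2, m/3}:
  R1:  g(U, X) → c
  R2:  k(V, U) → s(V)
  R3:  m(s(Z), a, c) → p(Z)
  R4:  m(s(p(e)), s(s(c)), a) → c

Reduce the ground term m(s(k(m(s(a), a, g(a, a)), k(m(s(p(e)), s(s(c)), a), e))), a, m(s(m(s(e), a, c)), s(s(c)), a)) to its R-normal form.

p(s(p(a)))

1. m(s(k(m(s(a), a, g(a, a)), k(m(s(p(e)), s(s(c)), a), e))), a, m(s(m(s(e), a, c)), s(s(c)), a))  →  m(s(s(m(s(a), a, g(a, a)))), a, m(s(m(s(e), a, c)), s(s(c)), a))   [R2 at 1.1]
2. m(s(s(m(s(a), a, g(a, a)))), a, m(s(m(s(e), a, c)), s(s(c)), a))  →  m(s(s(m(s(a), a, c))), a, m(s(m(s(e), a, c)), s(s(c)), a))   [R1 at 1.1.1.3]
3. m(s(s(m(s(a), a, c))), a, m(s(m(s(e), a, c)), s(s(c)), a))  →  m(s(s(p(a))), a, m(s(m(s(e), a, c)), s(s(c)), a))   [R3 at 1.1.1]
4. m(s(s(p(a))), a, m(s(m(s(e), a, c)), s(s(c)), a))  →  m(s(s(p(a))), a, m(s(p(e)), s(s(c)), a))   [R3 at 3.1.1]
5. m(s(s(p(a))), a, m(s(p(e)), s(s(c)), a))  →  m(s(s(p(a))), a, c)   [R4 at 3]
6. m(s(s(p(a))), a, c)  →  p(s(p(a)))   [R3 at ε]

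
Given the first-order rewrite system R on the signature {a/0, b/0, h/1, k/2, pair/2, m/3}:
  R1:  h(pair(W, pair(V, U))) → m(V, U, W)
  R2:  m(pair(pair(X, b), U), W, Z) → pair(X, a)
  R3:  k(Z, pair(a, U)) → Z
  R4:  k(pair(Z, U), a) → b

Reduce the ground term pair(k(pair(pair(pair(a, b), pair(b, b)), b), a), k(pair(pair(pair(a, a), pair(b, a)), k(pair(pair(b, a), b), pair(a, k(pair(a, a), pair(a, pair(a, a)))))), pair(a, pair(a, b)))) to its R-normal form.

pair(b, pair(pair(pair(a, a), pair(b, a)), pair(pair(b, a), b)))

1. pair(k(pair(pair(pair(a, b), pair(b, b)), b), a), k(pair(pair(pair(a, a), pair(b, a)), k(pair(pair(b, a), b), pair(a, k(pair(a, a), pair(a, pair(a, a)))))), pair(a, pair(a, b))))  →  pair(b, k(pair(pair(pair(a, a), pair(b, a)), k(pair(pair(b, a), b), pair(a, k(pair(a, a), pair(a, pair(a, a)))))), pair(a, pair(a, b))))   [R4 at 1]
2. pair(b, k(pair(pair(pair(a, a), pair(b, a)), k(pair(pair(b, a), b), pair(a, k(pair(a, a), pair(a, pair(a, a)))))), pair(a, pair(a, b))))  →  pair(b, pair(pair(pair(a, a), pair(b, a)), k(pair(pair(b, a), b), pair(a, k(pair(a, a), pair(a, pair(a, a)))))))   [R3 at 2]
3. pair(b, pair(pair(pair(a, a), pair(b, a)), k(pair(pair(b, a), b), pair(a, k(pair(a, a), pair(a, pair(a, a)))))))  →  pair(b, pair(pair(pair(a, a), pair(b, a)), pair(pair(b, a), b)))   [R3 at 2.2]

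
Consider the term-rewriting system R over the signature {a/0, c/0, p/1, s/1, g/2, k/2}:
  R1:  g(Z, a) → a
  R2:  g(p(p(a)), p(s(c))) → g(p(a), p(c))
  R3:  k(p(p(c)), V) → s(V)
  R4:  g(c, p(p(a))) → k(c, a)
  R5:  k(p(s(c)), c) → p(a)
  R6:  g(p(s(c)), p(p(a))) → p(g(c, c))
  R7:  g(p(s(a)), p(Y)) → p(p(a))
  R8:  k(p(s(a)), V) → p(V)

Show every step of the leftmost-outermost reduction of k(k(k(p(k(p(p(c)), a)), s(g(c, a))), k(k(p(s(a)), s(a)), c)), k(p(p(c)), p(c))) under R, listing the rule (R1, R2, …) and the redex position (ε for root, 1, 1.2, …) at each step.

s(s(p(c)))

1. k(k(k(p(k(p(p(c)), a)), s(g(c, a))), k(k(p(s(a)), s(a)), c)), k(p(p(c)), p(c)))  →  k(k(k(p(s(a)), s(g(c, a))), k(k(p(s(a)), s(a)), c)), k(p(p(c)), p(c)))   [R3 at 1.1.1.1]
2. k(k(k(p(s(a)), s(g(c, a))), k(k(p(s(a)), s(a)), c)), k(p(p(c)), p(c)))  →  k(k(p(s(g(c, a))), k(k(p(s(a)), s(a)), c)), k(p(p(c)), p(c)))   [R8 at 1.1]
3. k(k(p(s(g(c, a))), k(k(p(s(a)), s(a)), c)), k(p(p(c)), p(c)))  →  k(k(p(s(a)), k(k(p(s(a)), s(a)), c)), k(p(p(c)), p(c)))   [R1 at 1.1.1.1]
4. k(k(p(s(a)), k(k(p(s(a)), s(a)), c)), k(p(p(c)), p(c)))  →  k(p(k(k(p(s(a)), s(a)), c)), k(p(p(c)), p(c)))   [R8 at 1]
5. k(p(k(k(p(s(a)), s(a)), c)), k(p(p(c)), p(c)))  →  k(p(k(p(s(a)), c)), k(p(p(c)), p(c)))   [R8 at 1.1.1]
6. k(p(k(p(s(a)), c)), k(p(p(c)), p(c)))  →  k(p(p(c)), k(p(p(c)), p(c)))   [R8 at 1.1]
7. k(p(p(c)), k(p(p(c)), p(c)))  →  s(k(p(p(c)), p(c)))   [R3 at ε]
8. s(k(p(p(c)), p(c)))  →  s(s(p(c)))   [R3 at 1]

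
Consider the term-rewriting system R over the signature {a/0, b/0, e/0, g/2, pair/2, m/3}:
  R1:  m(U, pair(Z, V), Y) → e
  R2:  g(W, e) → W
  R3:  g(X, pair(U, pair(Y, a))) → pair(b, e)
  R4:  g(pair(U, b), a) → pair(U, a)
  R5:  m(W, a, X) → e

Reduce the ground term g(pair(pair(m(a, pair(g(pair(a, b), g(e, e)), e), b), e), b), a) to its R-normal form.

pair(pair(e, e), a)

1. g(pair(pair(m(a, pair(g(pair(a, b), g(e, e)), e), b), e), b), a)  →  pair(pair(m(a, pair(g(pair(a, b), g(e, e)), e), b), e), a)   [R4 at ε]
2. pair(pair(m(a, pair(g(pair(a, b), g(e, e)), e), b), e), a)  →  pair(pair(e, e), a)   [R1 at 1.1]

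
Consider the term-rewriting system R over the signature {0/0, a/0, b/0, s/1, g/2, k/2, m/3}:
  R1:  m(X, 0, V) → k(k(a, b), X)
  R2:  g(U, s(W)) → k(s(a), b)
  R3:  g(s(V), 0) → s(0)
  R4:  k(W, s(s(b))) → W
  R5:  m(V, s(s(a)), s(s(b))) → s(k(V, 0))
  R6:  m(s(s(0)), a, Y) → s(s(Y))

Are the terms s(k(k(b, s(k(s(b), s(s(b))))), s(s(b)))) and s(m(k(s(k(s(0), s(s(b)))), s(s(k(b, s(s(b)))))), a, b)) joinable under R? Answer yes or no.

no — NF(t₁) = s(b), NF(t₂) = s(s(s(b)))

Reduce t₁ = s(k(k(b, s(k(s(b), s(s(b))))), s(s(b)))):
1. s(k(k(b, s(k(s(b), s(s(b))))), s(s(b))))  →  s(k(b, s(k(s(b), s(s(b))))))   [R4 at 1]
2. s(k(b, s(k(s(b), s(s(b))))))  →  s(k(b, s(s(b))))   [R4 at 1.2.1]
3. s(k(b, s(s(b))))  →  s(b)   [R4 at 1]

Reduce t₂ = s(m(k(s(k(s(0), s(s(b)))), s(s(k(b, s(s(b)))))), a, b)):
1. s(m(k(s(k(s(0), s(s(b)))), s(s(k(b, s(s(b)))))), a, b))  →  s(m(k(s(s(0)), s(s(k(b, s(s(b)))))), a, b))   [R4 at 1.1.1.1]
2. s(m(k(s(s(0)), s(s(k(b, s(s(b)))))), a, b))  →  s(m(k(s(s(0)), s(s(b))), a, b))   [R4 at 1.1.2.1.1]
3. s(m(k(s(s(0)), s(s(b))), a, b))  →  s(m(s(s(0)), a, b))   [R4 at 1.1]
4. s(m(s(s(0)), a, b))  →  s(s(s(b)))   [R6 at 1]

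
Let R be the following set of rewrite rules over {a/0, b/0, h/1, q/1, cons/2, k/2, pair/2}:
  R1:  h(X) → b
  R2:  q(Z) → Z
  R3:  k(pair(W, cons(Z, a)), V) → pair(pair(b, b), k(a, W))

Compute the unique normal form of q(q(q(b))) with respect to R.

1. q(q(q(b)))  →  q(q(b))   [R2 at ε]
2. q(q(b))  →  q(b)   [R2 at ε]
3. q(b)  →  b   [R2 at ε]

b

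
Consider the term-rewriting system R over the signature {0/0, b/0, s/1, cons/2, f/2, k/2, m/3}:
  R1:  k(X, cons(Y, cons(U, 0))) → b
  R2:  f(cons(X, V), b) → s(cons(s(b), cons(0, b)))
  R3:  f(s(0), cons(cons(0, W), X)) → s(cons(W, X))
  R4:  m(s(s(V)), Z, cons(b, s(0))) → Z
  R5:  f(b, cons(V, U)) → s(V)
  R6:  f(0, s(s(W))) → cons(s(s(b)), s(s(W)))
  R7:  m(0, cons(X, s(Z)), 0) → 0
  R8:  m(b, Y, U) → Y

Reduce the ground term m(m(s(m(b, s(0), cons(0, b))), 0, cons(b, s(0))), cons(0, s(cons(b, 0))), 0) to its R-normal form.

0

1. m(m(s(m(b, s(0), cons(0, b))), 0, cons(b, s(0))), cons(0, s(cons(b, 0))), 0)  →  m(m(s(s(0)), 0, cons(b, s(0))), cons(0, s(cons(b, 0))), 0)   [R8 at 1.1.1]
2. m(m(s(s(0)), 0, cons(b, s(0))), cons(0, s(cons(b, 0))), 0)  →  m(0, cons(0, s(cons(b, 0))), 0)   [R4 at 1]
3. m(0, cons(0, s(cons(b, 0))), 0)  →  0   [R7 at ε]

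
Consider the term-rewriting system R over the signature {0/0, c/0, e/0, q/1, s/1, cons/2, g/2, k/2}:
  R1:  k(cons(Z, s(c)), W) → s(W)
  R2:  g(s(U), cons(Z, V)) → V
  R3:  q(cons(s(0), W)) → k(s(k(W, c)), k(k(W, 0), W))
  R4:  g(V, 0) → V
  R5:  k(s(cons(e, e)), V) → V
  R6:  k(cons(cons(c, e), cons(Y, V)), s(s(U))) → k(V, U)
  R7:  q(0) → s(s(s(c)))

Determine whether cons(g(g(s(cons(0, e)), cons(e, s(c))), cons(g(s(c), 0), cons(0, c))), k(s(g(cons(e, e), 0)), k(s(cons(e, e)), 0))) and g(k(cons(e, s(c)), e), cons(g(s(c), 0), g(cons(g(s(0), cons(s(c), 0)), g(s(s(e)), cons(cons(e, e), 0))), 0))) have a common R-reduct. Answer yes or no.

no — NF(t₁) = cons(cons(0, c), 0), NF(t₂) = cons(0, 0)

Reduce t₁ = cons(g(g(s(cons(0, e)), cons(e, s(c))), cons(g(s(c), 0), cons(0, c))), k(s(g(cons(e, e), 0)), k(s(cons(e, e)), 0))):
1. cons(g(g(s(cons(0, e)), cons(e, s(c))), cons(g(s(c), 0), cons(0, c))), k(s(g(cons(e, e), 0)), k(s(cons(e, e)), 0)))  →  cons(g(s(c), cons(g(s(c), 0), cons(0, c))), k(s(g(cons(e, e), 0)), k(s(cons(e, e)), 0)))   [R2 at 1.1]
2. cons(g(s(c), cons(g(s(c), 0), cons(0, c))), k(s(g(cons(e, e), 0)), k(s(cons(e, e)), 0)))  →  cons(cons(0, c), k(s(g(cons(e, e), 0)), k(s(cons(e, e)), 0)))   [R2 at 1]
3. cons(cons(0, c), k(s(g(cons(e, e), 0)), k(s(cons(e, e)), 0)))  →  cons(cons(0, c), k(s(cons(e, e)), k(s(cons(e, e)), 0)))   [R4 at 2.1.1]
4. cons(cons(0, c), k(s(cons(e, e)), k(s(cons(e, e)), 0)))  →  cons(cons(0, c), k(s(cons(e, e)), 0))   [R5 at 2]
5. cons(cons(0, c), k(s(cons(e, e)), 0))  →  cons(cons(0, c), 0)   [R5 at 2]

Reduce t₂ = g(k(cons(e, s(c)), e), cons(g(s(c), 0), g(cons(g(s(0), cons(s(c), 0)), g(s(s(e)), cons(cons(e, e), 0))), 0))):
1. g(k(cons(e, s(c)), e), cons(g(s(c), 0), g(cons(g(s(0), cons(s(c), 0)), g(s(s(e)), cons(cons(e, e), 0))), 0)))  →  g(s(e), cons(g(s(c), 0), g(cons(g(s(0), cons(s(c), 0)), g(s(s(e)), cons(cons(e, e), 0))), 0)))   [R1 at 1]
2. g(s(e), cons(g(s(c), 0), g(cons(g(s(0), cons(s(c), 0)), g(s(s(e)), cons(cons(e, e), 0))), 0)))  →  g(cons(g(s(0), cons(s(c), 0)), g(s(s(e)), cons(cons(e, e), 0))), 0)   [R2 at ε]
3. g(cons(g(s(0), cons(s(c), 0)), g(s(s(e)), cons(cons(e, e), 0))), 0)  →  cons(g(s(0), cons(s(c), 0)), g(s(s(e)), cons(cons(e, e), 0)))   [R4 at ε]
4. cons(g(s(0), cons(s(c), 0)), g(s(s(e)), cons(cons(e, e), 0)))  →  cons(0, g(s(s(e)), cons(cons(e, e), 0)))   [R2 at 1]
5. cons(0, g(s(s(e)), cons(cons(e, e), 0)))  →  cons(0, 0)   [R2 at 2]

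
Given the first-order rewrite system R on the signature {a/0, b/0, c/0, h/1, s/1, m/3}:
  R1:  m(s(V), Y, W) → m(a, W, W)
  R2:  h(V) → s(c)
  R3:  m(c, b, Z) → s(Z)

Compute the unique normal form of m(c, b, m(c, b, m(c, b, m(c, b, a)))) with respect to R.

s(s(s(s(a))))

1. m(c, b, m(c, b, m(c, b, m(c, b, a))))  →  s(m(c, b, m(c, b, m(c, b, a))))   [R3 at ε]
2. s(m(c, b, m(c, b, m(c, b, a))))  →  s(s(m(c, b, m(c, b, a))))   [R3 at 1]
3. s(s(m(c, b, m(c, b, a))))  →  s(s(s(m(c, b, a))))   [R3 at 1.1]
4. s(s(s(m(c, b, a))))  →  s(s(s(s(a))))   [R3 at 1.1.1]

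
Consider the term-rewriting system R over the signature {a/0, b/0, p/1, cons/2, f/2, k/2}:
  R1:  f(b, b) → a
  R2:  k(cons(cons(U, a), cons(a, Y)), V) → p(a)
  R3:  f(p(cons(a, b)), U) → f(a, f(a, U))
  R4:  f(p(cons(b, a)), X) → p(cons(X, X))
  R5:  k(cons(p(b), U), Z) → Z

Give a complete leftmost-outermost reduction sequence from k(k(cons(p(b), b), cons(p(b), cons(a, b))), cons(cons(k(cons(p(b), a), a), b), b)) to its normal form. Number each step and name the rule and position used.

1. k(k(cons(p(b), b), cons(p(b), cons(a, b))), cons(cons(k(cons(p(b), a), a), b), b))  →  k(cons(p(b), cons(a, b)), cons(cons(k(cons(p(b), a), a), b), b))   [R5 at 1]
2. k(cons(p(b), cons(a, b)), cons(cons(k(cons(p(b), a), a), b), b))  →  cons(cons(k(cons(p(b), a), a), b), b)   [R5 at ε]
3. cons(cons(k(cons(p(b), a), a), b), b)  →  cons(cons(a, b), b)   [R5 at 1.1]

cons(cons(a, b), b)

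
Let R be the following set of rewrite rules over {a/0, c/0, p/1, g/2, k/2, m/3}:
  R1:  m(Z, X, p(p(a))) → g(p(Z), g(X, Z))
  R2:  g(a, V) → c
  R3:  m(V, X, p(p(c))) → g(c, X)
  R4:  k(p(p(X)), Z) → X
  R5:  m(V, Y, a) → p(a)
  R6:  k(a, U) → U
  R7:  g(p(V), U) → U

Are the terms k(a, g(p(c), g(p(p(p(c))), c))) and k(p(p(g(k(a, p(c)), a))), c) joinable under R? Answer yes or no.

no — NF(t₁) = c, NF(t₂) = a

Reduce t₁ = k(a, g(p(c), g(p(p(p(c))), c))):
1. k(a, g(p(c), g(p(p(p(c))), c)))  →  g(p(c), g(p(p(p(c))), c))   [R6 at ε]
2. g(p(c), g(p(p(p(c))), c))  →  g(p(p(p(c))), c)   [R7 at ε]
3. g(p(p(p(c))), c)  →  c   [R7 at ε]

Reduce t₂ = k(p(p(g(k(a, p(c)), a))), c):
1. k(p(p(g(k(a, p(c)), a))), c)  →  g(k(a, p(c)), a)   [R4 at ε]
2. g(k(a, p(c)), a)  →  g(p(c), a)   [R6 at 1]
3. g(p(c), a)  →  a   [R7 at ε]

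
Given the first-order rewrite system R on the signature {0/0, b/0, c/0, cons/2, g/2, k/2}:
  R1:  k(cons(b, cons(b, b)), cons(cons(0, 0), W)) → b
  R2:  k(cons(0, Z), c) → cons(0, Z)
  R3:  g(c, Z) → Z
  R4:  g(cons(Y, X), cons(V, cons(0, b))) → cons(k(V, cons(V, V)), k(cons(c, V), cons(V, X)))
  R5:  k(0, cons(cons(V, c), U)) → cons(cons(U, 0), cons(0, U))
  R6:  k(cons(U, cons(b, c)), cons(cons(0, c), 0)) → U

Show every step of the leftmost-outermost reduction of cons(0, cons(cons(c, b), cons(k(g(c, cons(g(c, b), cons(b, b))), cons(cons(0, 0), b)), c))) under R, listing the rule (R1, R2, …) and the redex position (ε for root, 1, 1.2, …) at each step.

cons(0, cons(cons(c, b), cons(b, c)))

1. cons(0, cons(cons(c, b), cons(k(g(c, cons(g(c, b), cons(b, b))), cons(cons(0, 0), b)), c)))  →  cons(0, cons(cons(c, b), cons(k(cons(g(c, b), cons(b, b)), cons(cons(0, 0), b)), c)))   [R3 at 2.2.1.1]
2. cons(0, cons(cons(c, b), cons(k(cons(g(c, b), cons(b, b)), cons(cons(0, 0), b)), c)))  →  cons(0, cons(cons(c, b), cons(k(cons(b, cons(b, b)), cons(cons(0, 0), b)), c)))   [R3 at 2.2.1.1.1]
3. cons(0, cons(cons(c, b), cons(k(cons(b, cons(b, b)), cons(cons(0, 0), b)), c)))  →  cons(0, cons(cons(c, b), cons(b, c)))   [R1 at 2.2.1]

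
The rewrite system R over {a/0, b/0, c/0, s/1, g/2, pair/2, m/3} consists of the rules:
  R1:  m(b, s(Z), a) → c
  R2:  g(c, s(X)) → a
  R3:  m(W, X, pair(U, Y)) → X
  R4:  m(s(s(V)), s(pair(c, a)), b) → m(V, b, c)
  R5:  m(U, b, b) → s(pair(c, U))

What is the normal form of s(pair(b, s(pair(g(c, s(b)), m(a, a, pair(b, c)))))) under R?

s(pair(b, s(pair(a, a))))

1. s(pair(b, s(pair(g(c, s(b)), m(a, a, pair(b, c))))))  →  s(pair(b, s(pair(a, m(a, a, pair(b, c))))))   [R2 at 1.2.1.1]
2. s(pair(b, s(pair(a, m(a, a, pair(b, c))))))  →  s(pair(b, s(pair(a, a))))   [R3 at 1.2.1.2]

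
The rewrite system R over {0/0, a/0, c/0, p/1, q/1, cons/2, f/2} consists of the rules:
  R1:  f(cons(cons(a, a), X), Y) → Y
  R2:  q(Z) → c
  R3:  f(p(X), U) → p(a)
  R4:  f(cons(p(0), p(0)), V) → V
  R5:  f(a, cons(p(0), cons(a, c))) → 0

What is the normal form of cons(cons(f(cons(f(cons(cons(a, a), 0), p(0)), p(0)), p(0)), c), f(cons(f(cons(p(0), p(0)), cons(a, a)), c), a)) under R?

1. cons(cons(f(cons(f(cons(cons(a, a), 0), p(0)), p(0)), p(0)), c), f(cons(f(cons(p(0), p(0)), cons(a, a)), c), a))  →  cons(cons(f(cons(p(0), p(0)), p(0)), c), f(cons(f(cons(p(0), p(0)), cons(a, a)), c), a))   [R1 at 1.1.1.1]
2. cons(cons(f(cons(p(0), p(0)), p(0)), c), f(cons(f(cons(p(0), p(0)), cons(a, a)), c), a))  →  cons(cons(p(0), c), f(cons(f(cons(p(0), p(0)), cons(a, a)), c), a))   [R4 at 1.1]
3. cons(cons(p(0), c), f(cons(f(cons(p(0), p(0)), cons(a, a)), c), a))  →  cons(cons(p(0), c), f(cons(cons(a, a), c), a))   [R4 at 2.1.1]
4. cons(cons(p(0), c), f(cons(cons(a, a), c), a))  →  cons(cons(p(0), c), a)   [R1 at 2]

cons(cons(p(0), c), a)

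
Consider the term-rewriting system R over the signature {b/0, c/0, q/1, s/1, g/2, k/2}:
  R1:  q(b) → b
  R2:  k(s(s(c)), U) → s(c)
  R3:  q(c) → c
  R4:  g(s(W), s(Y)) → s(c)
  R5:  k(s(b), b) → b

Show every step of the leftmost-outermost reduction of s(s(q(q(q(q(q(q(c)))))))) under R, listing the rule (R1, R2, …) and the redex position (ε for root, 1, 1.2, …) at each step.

s(s(c))

1. s(s(q(q(q(q(q(q(c))))))))  →  s(s(q(q(q(q(q(c)))))))   [R3 at 1.1.1.1.1.1.1]
2. s(s(q(q(q(q(q(c)))))))  →  s(s(q(q(q(q(c))))))   [R3 at 1.1.1.1.1.1]
3. s(s(q(q(q(q(c))))))  →  s(s(q(q(q(c)))))   [R3 at 1.1.1.1.1]
4. s(s(q(q(q(c)))))  →  s(s(q(q(c))))   [R3 at 1.1.1.1]
5. s(s(q(q(c))))  →  s(s(q(c)))   [R3 at 1.1.1]
6. s(s(q(c)))  →  s(s(c))   [R3 at 1.1]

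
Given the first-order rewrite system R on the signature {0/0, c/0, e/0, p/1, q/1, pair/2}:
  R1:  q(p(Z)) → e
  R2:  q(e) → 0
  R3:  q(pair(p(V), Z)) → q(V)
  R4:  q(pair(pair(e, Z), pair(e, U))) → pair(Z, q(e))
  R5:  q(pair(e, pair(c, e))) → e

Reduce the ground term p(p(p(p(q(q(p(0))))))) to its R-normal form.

1. p(p(p(p(q(q(p(0)))))))  →  p(p(p(p(q(e)))))   [R1 at 1.1.1.1.1]
2. p(p(p(p(q(e)))))  →  p(p(p(p(0))))   [R2 at 1.1.1.1]

p(p(p(p(0))))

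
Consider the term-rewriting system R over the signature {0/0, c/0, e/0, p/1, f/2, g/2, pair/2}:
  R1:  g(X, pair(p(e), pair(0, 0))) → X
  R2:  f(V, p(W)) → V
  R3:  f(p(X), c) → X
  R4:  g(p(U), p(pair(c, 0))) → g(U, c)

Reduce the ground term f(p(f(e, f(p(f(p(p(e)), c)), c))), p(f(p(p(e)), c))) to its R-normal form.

1. f(p(f(e, f(p(f(p(p(e)), c)), c))), p(f(p(p(e)), c)))  →  p(f(e, f(p(f(p(p(e)), c)), c)))   [R2 at ε]
2. p(f(e, f(p(f(p(p(e)), c)), c)))  →  p(f(e, f(p(p(e)), c)))   [R3 at 1.2]
3. p(f(e, f(p(p(e)), c)))  →  p(f(e, p(e)))   [R3 at 1.2]
4. p(f(e, p(e)))  →  p(e)   [R2 at 1]

p(e)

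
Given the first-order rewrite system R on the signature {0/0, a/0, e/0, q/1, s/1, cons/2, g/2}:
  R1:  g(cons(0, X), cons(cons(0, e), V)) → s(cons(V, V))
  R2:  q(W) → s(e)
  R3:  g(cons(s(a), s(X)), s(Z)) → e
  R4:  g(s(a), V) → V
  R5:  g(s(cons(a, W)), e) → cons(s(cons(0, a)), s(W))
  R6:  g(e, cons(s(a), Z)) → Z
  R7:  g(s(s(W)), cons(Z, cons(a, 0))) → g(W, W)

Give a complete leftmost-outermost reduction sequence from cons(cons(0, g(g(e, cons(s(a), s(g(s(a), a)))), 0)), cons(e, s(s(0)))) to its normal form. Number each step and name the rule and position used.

1. cons(cons(0, g(g(e, cons(s(a), s(g(s(a), a)))), 0)), cons(e, s(s(0))))  →  cons(cons(0, g(s(g(s(a), a)), 0)), cons(e, s(s(0))))   [R6 at 1.2.1]
2. cons(cons(0, g(s(g(s(a), a)), 0)), cons(e, s(s(0))))  →  cons(cons(0, g(s(a), 0)), cons(e, s(s(0))))   [R4 at 1.2.1.1]
3. cons(cons(0, g(s(a), 0)), cons(e, s(s(0))))  →  cons(cons(0, 0), cons(e, s(s(0))))   [R4 at 1.2]

cons(cons(0, 0), cons(e, s(s(0))))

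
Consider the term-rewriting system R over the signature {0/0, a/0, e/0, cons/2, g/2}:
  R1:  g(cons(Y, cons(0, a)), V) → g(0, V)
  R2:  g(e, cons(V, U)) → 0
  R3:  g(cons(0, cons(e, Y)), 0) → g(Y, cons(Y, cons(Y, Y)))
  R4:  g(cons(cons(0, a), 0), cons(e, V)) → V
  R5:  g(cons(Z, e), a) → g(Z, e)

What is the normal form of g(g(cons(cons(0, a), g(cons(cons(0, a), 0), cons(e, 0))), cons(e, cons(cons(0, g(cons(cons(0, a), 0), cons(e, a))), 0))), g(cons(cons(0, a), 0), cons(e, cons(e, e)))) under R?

1. g(g(cons(cons(0, a), g(cons(cons(0, a), 0), cons(e, 0))), cons(e, cons(cons(0, g(cons(cons(0, a), 0), cons(e, a))), 0))), g(cons(cons(0, a), 0), cons(e, cons(e, e))))  →  g(g(cons(cons(0, a), 0), cons(e, cons(cons(0, g(cons(cons(0, a), 0), cons(e, a))), 0))), g(cons(cons(0, a), 0), cons(e, cons(e, e))))   [R4 at 1.1.2]
2. g(g(cons(cons(0, a), 0), cons(e, cons(cons(0, g(cons(cons(0, a), 0), cons(e, a))), 0))), g(cons(cons(0, a), 0), cons(e, cons(e, e))))  →  g(cons(cons(0, g(cons(cons(0, a), 0), cons(e, a))), 0), g(cons(cons(0, a), 0), cons(e, cons(e, e))))   [R4 at 1]
3. g(cons(cons(0, g(cons(cons(0, a), 0), cons(e, a))), 0), g(cons(cons(0, a), 0), cons(e, cons(e, e))))  →  g(cons(cons(0, a), 0), g(cons(cons(0, a), 0), cons(e, cons(e, e))))   [R4 at 1.1.2]
4. g(cons(cons(0, a), 0), g(cons(cons(0, a), 0), cons(e, cons(e, e))))  →  g(cons(cons(0, a), 0), cons(e, e))   [R4 at 2]
5. g(cons(cons(0, a), 0), cons(e, e))  →  e   [R4 at ε]

e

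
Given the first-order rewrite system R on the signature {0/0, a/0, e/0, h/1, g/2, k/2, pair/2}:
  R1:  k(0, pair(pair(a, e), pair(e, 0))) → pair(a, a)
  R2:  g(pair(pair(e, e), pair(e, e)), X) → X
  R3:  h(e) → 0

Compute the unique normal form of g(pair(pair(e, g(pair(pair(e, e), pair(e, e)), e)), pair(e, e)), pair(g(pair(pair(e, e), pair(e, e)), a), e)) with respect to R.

pair(a, e)

1. g(pair(pair(e, g(pair(pair(e, e), pair(e, e)), e)), pair(e, e)), pair(g(pair(pair(e, e), pair(e, e)), a), e))  →  g(pair(pair(e, e), pair(e, e)), pair(g(pair(pair(e, e), pair(e, e)), a), e))   [R2 at 1.1.2]
2. g(pair(pair(e, e), pair(e, e)), pair(g(pair(pair(e, e), pair(e, e)), a), e))  →  pair(g(pair(pair(e, e), pair(e, e)), a), e)   [R2 at ε]
3. pair(g(pair(pair(e, e), pair(e, e)), a), e)  →  pair(a, e)   [R2 at 1]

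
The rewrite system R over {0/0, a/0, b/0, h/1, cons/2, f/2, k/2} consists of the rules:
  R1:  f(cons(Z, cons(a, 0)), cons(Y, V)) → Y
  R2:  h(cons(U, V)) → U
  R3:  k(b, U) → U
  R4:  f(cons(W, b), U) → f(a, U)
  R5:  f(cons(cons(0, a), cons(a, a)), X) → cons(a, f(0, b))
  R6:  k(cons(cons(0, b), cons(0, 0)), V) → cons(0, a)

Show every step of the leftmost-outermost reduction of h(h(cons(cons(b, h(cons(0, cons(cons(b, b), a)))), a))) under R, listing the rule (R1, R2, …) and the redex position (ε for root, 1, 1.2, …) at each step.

b

1. h(h(cons(cons(b, h(cons(0, cons(cons(b, b), a)))), a)))  →  h(cons(b, h(cons(0, cons(cons(b, b), a)))))   [R2 at 1]
2. h(cons(b, h(cons(0, cons(cons(b, b), a)))))  →  b   [R2 at ε]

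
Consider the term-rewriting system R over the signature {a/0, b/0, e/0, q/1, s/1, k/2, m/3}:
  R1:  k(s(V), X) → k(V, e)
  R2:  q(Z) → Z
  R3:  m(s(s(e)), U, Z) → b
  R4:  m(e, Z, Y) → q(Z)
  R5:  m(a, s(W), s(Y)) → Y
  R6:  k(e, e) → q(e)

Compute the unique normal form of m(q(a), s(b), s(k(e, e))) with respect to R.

e

1. m(q(a), s(b), s(k(e, e)))  →  m(a, s(b), s(k(e, e)))   [R2 at 1]
2. m(a, s(b), s(k(e, e)))  →  k(e, e)   [R5 at ε]
3. k(e, e)  →  q(e)   [R6 at ε]
4. q(e)  →  e   [R2 at ε]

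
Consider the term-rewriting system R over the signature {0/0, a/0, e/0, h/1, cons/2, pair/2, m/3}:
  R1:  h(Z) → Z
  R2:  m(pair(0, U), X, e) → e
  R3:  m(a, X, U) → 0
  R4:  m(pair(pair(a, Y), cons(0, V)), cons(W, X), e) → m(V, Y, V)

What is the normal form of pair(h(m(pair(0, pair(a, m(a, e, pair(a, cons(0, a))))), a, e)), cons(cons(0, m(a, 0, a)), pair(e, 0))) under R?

pair(e, cons(cons(0, 0), pair(e, 0)))

1. pair(h(m(pair(0, pair(a, m(a, e, pair(a, cons(0, a))))), a, e)), cons(cons(0, m(a, 0, a)), pair(e, 0)))  →  pair(m(pair(0, pair(a, m(a, e, pair(a, cons(0, a))))), a, e), cons(cons(0, m(a, 0, a)), pair(e, 0)))   [R1 at 1]
2. pair(m(pair(0, pair(a, m(a, e, pair(a, cons(0, a))))), a, e), cons(cons(0, m(a, 0, a)), pair(e, 0)))  →  pair(e, cons(cons(0, m(a, 0, a)), pair(e, 0)))   [R2 at 1]
3. pair(e, cons(cons(0, m(a, 0, a)), pair(e, 0)))  →  pair(e, cons(cons(0, 0), pair(e, 0)))   [R3 at 2.1.2]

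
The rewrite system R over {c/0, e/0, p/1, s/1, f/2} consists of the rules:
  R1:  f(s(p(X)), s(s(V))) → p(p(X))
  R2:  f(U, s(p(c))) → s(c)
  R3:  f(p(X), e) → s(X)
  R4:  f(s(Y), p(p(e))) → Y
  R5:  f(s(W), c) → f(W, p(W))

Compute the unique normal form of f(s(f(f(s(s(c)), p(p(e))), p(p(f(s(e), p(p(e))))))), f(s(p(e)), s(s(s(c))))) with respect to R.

1. f(s(f(f(s(s(c)), p(p(e))), p(p(f(s(e), p(p(e))))))), f(s(p(e)), s(s(s(c)))))  →  f(s(f(s(c), p(p(f(s(e), p(p(e))))))), f(s(p(e)), s(s(s(c)))))   [R4 at 1.1.1]
2. f(s(f(s(c), p(p(f(s(e), p(p(e))))))), f(s(p(e)), s(s(s(c)))))  →  f(s(f(s(c), p(p(e)))), f(s(p(e)), s(s(s(c)))))   [R4 at 1.1.2.1.1]
3. f(s(f(s(c), p(p(e)))), f(s(p(e)), s(s(s(c)))))  →  f(s(c), f(s(p(e)), s(s(s(c)))))   [R4 at 1.1]
4. f(s(c), f(s(p(e)), s(s(s(c)))))  →  f(s(c), p(p(e)))   [R1 at 2]
5. f(s(c), p(p(e)))  →  c   [R4 at ε]

c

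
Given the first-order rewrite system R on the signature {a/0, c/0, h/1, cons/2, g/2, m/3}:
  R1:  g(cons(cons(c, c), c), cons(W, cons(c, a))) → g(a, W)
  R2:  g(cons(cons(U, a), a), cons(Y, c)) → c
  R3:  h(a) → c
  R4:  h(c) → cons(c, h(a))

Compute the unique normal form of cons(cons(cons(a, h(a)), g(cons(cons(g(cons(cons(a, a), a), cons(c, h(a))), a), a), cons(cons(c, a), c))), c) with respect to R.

1. cons(cons(cons(a, h(a)), g(cons(cons(g(cons(cons(a, a), a), cons(c, h(a))), a), a), cons(cons(c, a), c))), c)  →  cons(cons(cons(a, c), g(cons(cons(g(cons(cons(a, a), a), cons(c, h(a))), a), a), cons(cons(c, a), c))), c)   [R3 at 1.1.2]
2. cons(cons(cons(a, c), g(cons(cons(g(cons(cons(a, a), a), cons(c, h(a))), a), a), cons(cons(c, a), c))), c)  →  cons(cons(cons(a, c), c), c)   [R2 at 1.2]

cons(cons(cons(a, c), c), c)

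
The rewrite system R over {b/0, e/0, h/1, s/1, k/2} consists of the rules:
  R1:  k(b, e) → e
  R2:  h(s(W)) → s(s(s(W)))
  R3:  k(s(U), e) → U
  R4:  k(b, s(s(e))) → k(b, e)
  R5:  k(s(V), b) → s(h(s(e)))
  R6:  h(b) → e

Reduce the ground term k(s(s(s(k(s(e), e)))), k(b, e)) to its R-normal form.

s(s(e))

1. k(s(s(s(k(s(e), e)))), k(b, e))  →  k(s(s(s(e))), k(b, e))   [R3 at 1.1.1.1]
2. k(s(s(s(e))), k(b, e))  →  k(s(s(s(e))), e)   [R1 at 2]
3. k(s(s(s(e))), e)  →  s(s(e))   [R3 at ε]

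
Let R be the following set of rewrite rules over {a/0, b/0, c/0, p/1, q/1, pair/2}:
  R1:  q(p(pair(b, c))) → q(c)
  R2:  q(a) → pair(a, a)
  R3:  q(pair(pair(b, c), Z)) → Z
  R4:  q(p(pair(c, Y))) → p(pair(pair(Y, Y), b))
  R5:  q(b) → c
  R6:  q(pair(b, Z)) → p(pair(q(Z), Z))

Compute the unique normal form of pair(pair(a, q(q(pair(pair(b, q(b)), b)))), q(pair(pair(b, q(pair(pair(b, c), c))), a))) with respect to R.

pair(pair(a, c), a)

1. pair(pair(a, q(q(pair(pair(b, q(b)), b)))), q(pair(pair(b, q(pair(pair(b, c), c))), a)))  →  pair(pair(a, q(q(pair(pair(b, c), b)))), q(pair(pair(b, q(pair(pair(b, c), c))), a)))   [R5 at 1.2.1.1.1.2]
2. pair(pair(a, q(q(pair(pair(b, c), b)))), q(pair(pair(b, q(pair(pair(b, c), c))), a)))  →  pair(pair(a, q(b)), q(pair(pair(b, q(pair(pair(b, c), c))), a)))   [R3 at 1.2.1]
3. pair(pair(a, q(b)), q(pair(pair(b, q(pair(pair(b, c), c))), a)))  →  pair(pair(a, c), q(pair(pair(b, q(pair(pair(b, c), c))), a)))   [R5 at 1.2]
4. pair(pair(a, c), q(pair(pair(b, q(pair(pair(b, c), c))), a)))  →  pair(pair(a, c), q(pair(pair(b, c), a)))   [R3 at 2.1.1.2]
5. pair(pair(a, c), q(pair(pair(b, c), a)))  →  pair(pair(a, c), a)   [R3 at 2]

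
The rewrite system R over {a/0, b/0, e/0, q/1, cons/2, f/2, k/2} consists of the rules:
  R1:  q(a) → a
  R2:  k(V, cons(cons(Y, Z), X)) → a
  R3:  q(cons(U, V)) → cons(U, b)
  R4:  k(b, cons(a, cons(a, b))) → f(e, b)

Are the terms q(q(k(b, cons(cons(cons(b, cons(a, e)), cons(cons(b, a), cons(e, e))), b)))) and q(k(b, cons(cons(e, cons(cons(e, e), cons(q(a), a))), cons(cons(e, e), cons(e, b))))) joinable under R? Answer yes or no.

Reduce t₁ = q(q(k(b, cons(cons(cons(b, cons(a, e)), cons(cons(b, a), cons(e, e))), b)))):
1. q(q(k(b, cons(cons(cons(b, cons(a, e)), cons(cons(b, a), cons(e, e))), b))))  →  q(q(a))   [R2 at 1.1]
2. q(q(a))  →  q(a)   [R1 at 1]
3. q(a)  →  a   [R1 at ε]

Reduce t₂ = q(k(b, cons(cons(e, cons(cons(e, e), cons(q(a), a))), cons(cons(e, e), cons(e, b))))):
1. q(k(b, cons(cons(e, cons(cons(e, e), cons(q(a), a))), cons(cons(e, e), cons(e, b)))))  →  q(a)   [R2 at 1]
2. q(a)  →  a   [R1 at ε]

yes — NF(t₁) = a, NF(t₂) = a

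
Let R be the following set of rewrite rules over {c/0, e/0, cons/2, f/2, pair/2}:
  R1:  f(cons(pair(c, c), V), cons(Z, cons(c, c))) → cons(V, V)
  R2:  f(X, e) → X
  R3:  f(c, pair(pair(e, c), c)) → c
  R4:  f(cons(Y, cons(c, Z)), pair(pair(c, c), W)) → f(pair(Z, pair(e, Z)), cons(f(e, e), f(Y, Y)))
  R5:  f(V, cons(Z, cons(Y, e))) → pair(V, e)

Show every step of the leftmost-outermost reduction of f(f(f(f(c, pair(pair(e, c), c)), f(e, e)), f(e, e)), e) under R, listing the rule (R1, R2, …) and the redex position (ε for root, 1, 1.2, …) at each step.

1. f(f(f(f(c, pair(pair(e, c), c)), f(e, e)), f(e, e)), e)  →  f(f(f(c, pair(pair(e, c), c)), f(e, e)), f(e, e))   [R2 at ε]
2. f(f(f(c, pair(pair(e, c), c)), f(e, e)), f(e, e))  →  f(f(c, f(e, e)), f(e, e))   [R3 at 1.1]
3. f(f(c, f(e, e)), f(e, e))  →  f(f(c, e), f(e, e))   [R2 at 1.2]
4. f(f(c, e), f(e, e))  →  f(c, f(e, e))   [R2 at 1]
5. f(c, f(e, e))  →  f(c, e)   [R2 at 2]
6. f(c, e)  →  c   [R2 at ε]

c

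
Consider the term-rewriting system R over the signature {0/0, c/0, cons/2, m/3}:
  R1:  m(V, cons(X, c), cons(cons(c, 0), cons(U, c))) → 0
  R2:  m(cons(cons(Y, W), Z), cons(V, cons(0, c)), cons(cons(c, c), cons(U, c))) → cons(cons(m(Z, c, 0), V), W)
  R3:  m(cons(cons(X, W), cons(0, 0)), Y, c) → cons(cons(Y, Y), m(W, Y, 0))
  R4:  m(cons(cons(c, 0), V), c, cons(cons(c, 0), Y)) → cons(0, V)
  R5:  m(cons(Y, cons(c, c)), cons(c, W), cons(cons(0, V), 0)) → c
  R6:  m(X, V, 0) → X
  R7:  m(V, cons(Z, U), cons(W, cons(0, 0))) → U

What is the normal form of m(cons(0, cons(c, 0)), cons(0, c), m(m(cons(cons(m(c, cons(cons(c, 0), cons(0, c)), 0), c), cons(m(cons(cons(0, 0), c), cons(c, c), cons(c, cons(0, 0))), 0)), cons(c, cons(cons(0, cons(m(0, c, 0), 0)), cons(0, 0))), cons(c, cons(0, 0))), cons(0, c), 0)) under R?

c

1. m(cons(0, cons(c, 0)), cons(0, c), m(m(cons(cons(m(c, cons(cons(c, 0), cons(0, c)), 0), c), cons(m(cons(cons(0, 0), c), cons(c, c), cons(c, cons(0, 0))), 0)), cons(c, cons(cons(0, cons(m(0, c, 0), 0)), cons(0, 0))), cons(c, cons(0, 0))), cons(0, c), 0))  →  m(cons(0, cons(c, 0)), cons(0, c), m(cons(cons(m(c, cons(cons(c, 0), cons(0, c)), 0), c), cons(m(cons(cons(0, 0), c), cons(c, c), cons(c, cons(0, 0))), 0)), cons(c, cons(cons(0, cons(m(0, c, 0), 0)), cons(0, 0))), cons(c, cons(0, 0))))   [R6 at 3]
2. m(cons(0, cons(c, 0)), cons(0, c), m(cons(cons(m(c, cons(cons(c, 0), cons(0, c)), 0), c), cons(m(cons(cons(0, 0), c), cons(c, c), cons(c, cons(0, 0))), 0)), cons(c, cons(cons(0, cons(m(0, c, 0), 0)), cons(0, 0))), cons(c, cons(0, 0))))  →  m(cons(0, cons(c, 0)), cons(0, c), cons(cons(0, cons(m(0, c, 0), 0)), cons(0, 0)))   [R7 at 3]
3. m(cons(0, cons(c, 0)), cons(0, c), cons(cons(0, cons(m(0, c, 0), 0)), cons(0, 0)))  →  c   [R7 at ε]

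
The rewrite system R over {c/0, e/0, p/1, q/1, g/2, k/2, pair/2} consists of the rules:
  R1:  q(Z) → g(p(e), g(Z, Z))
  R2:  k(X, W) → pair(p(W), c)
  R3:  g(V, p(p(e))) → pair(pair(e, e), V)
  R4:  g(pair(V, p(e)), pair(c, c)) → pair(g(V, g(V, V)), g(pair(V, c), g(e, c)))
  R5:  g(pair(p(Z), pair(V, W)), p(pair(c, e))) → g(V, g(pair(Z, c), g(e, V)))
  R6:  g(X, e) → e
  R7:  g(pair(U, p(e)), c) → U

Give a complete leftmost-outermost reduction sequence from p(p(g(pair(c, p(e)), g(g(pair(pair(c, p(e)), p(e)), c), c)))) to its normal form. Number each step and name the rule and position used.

1. p(p(g(pair(c, p(e)), g(g(pair(pair(c, p(e)), p(e)), c), c))))  →  p(p(g(pair(c, p(e)), g(pair(c, p(e)), c))))   [R7 at 1.1.2.1]
2. p(p(g(pair(c, p(e)), g(pair(c, p(e)), c))))  →  p(p(g(pair(c, p(e)), c)))   [R7 at 1.1.2]
3. p(p(g(pair(c, p(e)), c)))  →  p(p(c))   [R7 at 1.1]

p(p(c))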